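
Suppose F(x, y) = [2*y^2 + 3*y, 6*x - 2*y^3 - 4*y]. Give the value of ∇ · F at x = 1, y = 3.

∂F₁/∂x = 0
∂F₂/∂y = -6*y^2 - 4
∇·F = -6*y^2 - 4
At (1, 3): -58.

-58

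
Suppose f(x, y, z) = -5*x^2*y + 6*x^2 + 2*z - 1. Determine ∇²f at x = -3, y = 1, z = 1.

∂²f/∂x² = 2*(-5*y + 6)
∂²f/∂y² = 0
∂²f/∂z² = 0
∇²f = -10*y + 12
At (-3, 1, 1): 2.

2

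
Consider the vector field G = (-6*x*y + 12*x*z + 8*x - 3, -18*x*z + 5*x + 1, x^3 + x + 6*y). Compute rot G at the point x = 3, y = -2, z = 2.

(∇×G)₁ = ∂G₃/∂y − ∂G₂/∂z = 18*x + 6
(∇×G)₂ = ∂G₁/∂z − ∂G₃/∂x = -3*x^2 + 12*x - 1
(∇×G)₃ = ∂G₂/∂x − ∂G₁/∂y = 6*x - 18*z + 5
∇×G = (18*x + 6, -3*x^2 + 12*x - 1, 6*x - 18*z + 5)
At (3, -2, 2): (60, 8, -13).

(60, 8, -13)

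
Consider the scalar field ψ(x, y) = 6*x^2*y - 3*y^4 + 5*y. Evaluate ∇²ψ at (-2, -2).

-168

∂²ψ/∂x² = 12*y
∂²ψ/∂y² = -36*y^2
∇²ψ = -36*y^2 + 12*y
At (-2, -2): -168.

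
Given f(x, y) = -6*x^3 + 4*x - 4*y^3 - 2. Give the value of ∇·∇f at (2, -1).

-48

∂²f/∂x² = -36*x
∂²f/∂y² = -24*y
∇²f = -36*x - 24*y
At (2, -1): -48.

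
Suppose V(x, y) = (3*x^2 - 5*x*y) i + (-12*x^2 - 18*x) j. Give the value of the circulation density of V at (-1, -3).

1

∂V₂/∂x = -24*x - 18
∂V₁/∂y = -5*x
Scalar curl = -19*x - 18
At (-1, -3): 1.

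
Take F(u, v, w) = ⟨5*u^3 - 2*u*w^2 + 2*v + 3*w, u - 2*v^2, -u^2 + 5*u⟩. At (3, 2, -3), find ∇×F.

(∇×F)₁ = ∂F₃/∂v − ∂F₂/∂w = 0
(∇×F)₂ = ∂F₁/∂w − ∂F₃/∂u = -4*u*w + 2*u - 2
(∇×F)₃ = ∂F₂/∂u − ∂F₁/∂v = -1
∇×F = (0, -4*u*w + 2*u - 2, -1)
At (3, 2, -3): (0, 40, -1).

(0, 40, -1)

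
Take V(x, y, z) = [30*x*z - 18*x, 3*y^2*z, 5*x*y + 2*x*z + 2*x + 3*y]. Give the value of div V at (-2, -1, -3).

-94

∂V₁/∂x = 30*z - 18
∂V₂/∂y = 6*y*z
∂V₃/∂z = 2*x
∇·V = 2*x + 6*y*z + 30*z - 18
At (-2, -1, -3): -94.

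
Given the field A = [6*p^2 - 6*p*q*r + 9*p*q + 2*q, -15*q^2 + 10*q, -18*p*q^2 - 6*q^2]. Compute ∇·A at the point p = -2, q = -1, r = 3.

25

∂A₁/∂p = 12*p - 6*q*r + 9*q
∂A₂/∂q = -30*q + 10
∂A₃/∂r = 0
∇·A = 12*p - 6*q*r - 21*q + 10
At (-2, -1, 3): 25.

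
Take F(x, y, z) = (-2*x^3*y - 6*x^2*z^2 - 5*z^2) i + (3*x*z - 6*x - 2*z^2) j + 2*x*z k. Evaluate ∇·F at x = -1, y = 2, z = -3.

∂F₁/∂x = -6*x^2*y - 12*x*z^2
∂F₂/∂y = 0
∂F₃/∂z = 2*x
∇·F = -6*x^2*y - 12*x*z^2 + 2*x
At (-1, 2, -3): 94.

94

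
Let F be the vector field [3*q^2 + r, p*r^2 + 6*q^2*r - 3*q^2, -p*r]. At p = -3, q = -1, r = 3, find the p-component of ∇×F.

(∇×F)_1 = ∂F₃/∂q − ∂F₂/∂r
= 0 − (2*p*r + 6*q^2)
= -2*p*r - 6*q^2
At (-3, -1, 3): 12.

12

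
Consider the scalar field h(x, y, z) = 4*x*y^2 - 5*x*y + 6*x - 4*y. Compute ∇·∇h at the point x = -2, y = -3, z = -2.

-16

∂²h/∂x² = 0
∂²h/∂y² = 8*x
∂²h/∂z² = 0
∇²h = 8*x
At (-2, -3, -2): -16.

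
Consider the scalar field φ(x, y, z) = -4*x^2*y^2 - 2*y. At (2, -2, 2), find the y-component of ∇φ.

62

(∇φ)_2 = ∂φ/∂y = -8*x^2*y - 2
At (2, -2, 2): 62.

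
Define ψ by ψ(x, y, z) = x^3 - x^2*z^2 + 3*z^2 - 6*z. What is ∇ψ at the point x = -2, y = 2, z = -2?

∂ψ/∂x = 3*x^2 - 2*x*z^2
∂ψ/∂y = 0
∂ψ/∂z = -2*x^2*z + 6*z - 6
∇ψ = (3*x^2 - 2*x*z^2, 0, -2*x^2*z + 6*z - 6)
At (-2, 2, -2): (28, 0, -2).

(28, 0, -2)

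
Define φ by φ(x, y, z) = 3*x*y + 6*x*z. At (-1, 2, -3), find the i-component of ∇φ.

-12

(∇φ)_1 = ∂φ/∂x = 3*y + 6*z
At (-1, 2, -3): -12.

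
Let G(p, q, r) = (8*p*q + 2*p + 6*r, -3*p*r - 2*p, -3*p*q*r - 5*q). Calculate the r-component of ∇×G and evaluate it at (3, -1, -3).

(∇×G)_3 = ∂G₂/∂p − ∂G₁/∂q
= -3*r - 2 − (8*p)
= -8*p - 3*r - 2
At (3, -1, -3): -17.

-17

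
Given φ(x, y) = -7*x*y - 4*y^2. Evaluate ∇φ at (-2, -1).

∂φ/∂x = -7*y
∂φ/∂y = -7*x - 8*y
∇φ = (-7*y, -7*x - 8*y)
At (-2, -1): (7, 22).

(7, 22)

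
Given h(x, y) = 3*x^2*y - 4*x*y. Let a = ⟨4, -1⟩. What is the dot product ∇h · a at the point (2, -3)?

∂h/∂x = 6*x*y - 4*y
∂h/∂y = 3*x^2 - 4*x
∇h at (2, -3) = (-24, 4)
∇h · a = (-24)(4) + (4)(-1) = -100

-100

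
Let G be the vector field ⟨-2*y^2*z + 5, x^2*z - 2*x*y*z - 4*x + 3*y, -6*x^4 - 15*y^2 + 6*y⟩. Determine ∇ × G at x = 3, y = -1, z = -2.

(∇×G)₁ = ∂G₃/∂y − ∂G₂/∂z = -x^2 + 2*x*y - 30*y + 6
(∇×G)₂ = ∂G₁/∂z − ∂G₃/∂x = 24*x^3 - 2*y^2
(∇×G)₃ = ∂G₂/∂x − ∂G₁/∂y = 2*x*z + 2*y*z - 4
∇×G = (-x^2 + 2*x*y - 30*y + 6, 24*x^3 - 2*y^2, 2*x*z + 2*y*z - 4)
At (3, -1, -2): (21, 646, -12).

(21, 646, -12)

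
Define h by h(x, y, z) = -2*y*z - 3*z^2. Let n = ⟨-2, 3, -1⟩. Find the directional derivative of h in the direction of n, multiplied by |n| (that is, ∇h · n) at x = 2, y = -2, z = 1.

-4

∂h/∂x = 0
∂h/∂y = -2*z
∂h/∂z = -2*y - 6*z
∇h at (2, -2, 1) = (0, -2, -2)
∇h · n = (0)(-2) + (-2)(3) + (-2)(-1) = -4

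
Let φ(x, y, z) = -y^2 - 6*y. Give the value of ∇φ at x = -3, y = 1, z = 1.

(0, -8, 0)

∂φ/∂x = 0
∂φ/∂y = -2*y - 6
∂φ/∂z = 0
∇φ = (0, -2*y - 6, 0)
At (-3, 1, 1): (0, -8, 0).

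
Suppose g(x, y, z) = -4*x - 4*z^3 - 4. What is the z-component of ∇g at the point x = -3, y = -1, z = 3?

(∇g)_3 = ∂g/∂z = -12*z^2
At (-3, -1, 3): -108.

-108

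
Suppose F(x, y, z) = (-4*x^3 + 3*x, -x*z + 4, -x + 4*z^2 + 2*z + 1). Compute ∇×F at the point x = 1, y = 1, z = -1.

(1, 1, 1)

(∇×F)₁ = ∂F₃/∂y − ∂F₂/∂z = x
(∇×F)₂ = ∂F₁/∂z − ∂F₃/∂x = 1
(∇×F)₃ = ∂F₂/∂x − ∂F₁/∂y = -z
∇×F = (x, 1, -z)
At (1, 1, -1): (1, 1, 1).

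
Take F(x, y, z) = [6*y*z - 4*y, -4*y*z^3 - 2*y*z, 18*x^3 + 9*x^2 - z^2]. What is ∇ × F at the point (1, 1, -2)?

(50, -66, 16)

(∇×F)₁ = ∂F₃/∂y − ∂F₂/∂z = 12*y*z^2 + 2*y
(∇×F)₂ = ∂F₁/∂z − ∂F₃/∂x = -54*x^2 - 18*x + 6*y
(∇×F)₃ = ∂F₂/∂x − ∂F₁/∂y = -6*z + 4
∇×F = (12*y*z^2 + 2*y, -54*x^2 - 18*x + 6*y, -6*z + 4)
At (1, 1, -2): (50, -66, 16).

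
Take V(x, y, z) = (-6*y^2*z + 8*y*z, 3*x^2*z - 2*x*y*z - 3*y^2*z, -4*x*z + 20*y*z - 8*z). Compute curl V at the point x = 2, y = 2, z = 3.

(∇×V)₁ = ∂V₃/∂y − ∂V₂/∂z = -3*x^2 + 2*x*y + 3*y^2 + 20*z
(∇×V)₂ = ∂V₁/∂z − ∂V₃/∂x = -6*y^2 + 8*y + 4*z
(∇×V)₃ = ∂V₂/∂x − ∂V₁/∂y = 6*x*z + 10*y*z - 8*z
∇×V = (-3*x^2 + 2*x*y + 3*y^2 + 20*z, -6*y^2 + 8*y + 4*z, 6*x*z + 10*y*z - 8*z)
At (2, 2, 3): (68, 4, 72).

(68, 4, 72)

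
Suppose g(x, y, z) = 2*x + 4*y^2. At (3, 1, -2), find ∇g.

∂g/∂x = 2
∂g/∂y = 8*y
∂g/∂z = 0
∇g = (2, 8*y, 0)
At (3, 1, -2): (2, 8, 0).

(2, 8, 0)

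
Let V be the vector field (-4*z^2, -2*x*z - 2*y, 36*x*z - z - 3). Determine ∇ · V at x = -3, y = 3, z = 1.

-111

∂V₁/∂x = 0
∂V₂/∂y = -2
∂V₃/∂z = 36*x - 1
∇·V = 36*x - 3
At (-3, 3, 1): -111.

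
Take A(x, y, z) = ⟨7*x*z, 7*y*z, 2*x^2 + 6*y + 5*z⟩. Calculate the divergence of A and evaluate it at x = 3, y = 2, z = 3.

47

∂A₁/∂x = 7*z
∂A₂/∂y = 7*z
∂A₃/∂z = 5
∇·A = 14*z + 5
At (3, 2, 3): 47.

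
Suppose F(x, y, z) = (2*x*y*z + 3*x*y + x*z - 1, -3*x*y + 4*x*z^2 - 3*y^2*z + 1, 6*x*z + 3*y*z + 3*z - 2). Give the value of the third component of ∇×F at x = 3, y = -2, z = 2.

(∇×F)_3 = ∂F₂/∂x − ∂F₁/∂y
= -3*y + 4*z^2 − (2*x*z + 3*x)
= -2*x*z - 3*x - 3*y + 4*z^2
At (3, -2, 2): 1.

1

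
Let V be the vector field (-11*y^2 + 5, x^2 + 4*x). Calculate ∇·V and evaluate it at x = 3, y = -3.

∂V₁/∂x = 0
∂V₂/∂y = 0
∇·V = 0
At (3, -3): 0.

0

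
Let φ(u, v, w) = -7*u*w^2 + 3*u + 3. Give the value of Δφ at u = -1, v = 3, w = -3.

∂²φ/∂u² = 0
∂²φ/∂v² = 0
∂²φ/∂w² = -14*u
∇²φ = -14*u
At (-1, 3, -3): 14.

14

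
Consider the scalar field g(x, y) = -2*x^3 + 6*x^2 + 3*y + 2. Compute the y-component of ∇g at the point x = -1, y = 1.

3

(∇g)_2 = ∂g/∂y = 3
At (-1, 1): 3.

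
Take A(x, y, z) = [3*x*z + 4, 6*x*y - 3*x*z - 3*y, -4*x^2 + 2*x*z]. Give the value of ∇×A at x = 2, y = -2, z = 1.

(6, 20, -15)

(∇×A)₁ = ∂A₃/∂y − ∂A₂/∂z = 3*x
(∇×A)₂ = ∂A₁/∂z − ∂A₃/∂x = 11*x - 2*z
(∇×A)₃ = ∂A₂/∂x − ∂A₁/∂y = 6*y - 3*z
∇×A = (3*x, 11*x - 2*z, 6*y - 3*z)
At (2, -2, 1): (6, 20, -15).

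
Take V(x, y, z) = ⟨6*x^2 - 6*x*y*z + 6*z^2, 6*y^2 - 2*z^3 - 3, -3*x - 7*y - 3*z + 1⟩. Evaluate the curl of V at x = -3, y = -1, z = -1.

(-1, -27, 18)

(∇×V)₁ = ∂V₃/∂y − ∂V₂/∂z = 6*z^2 - 7
(∇×V)₂ = ∂V₁/∂z − ∂V₃/∂x = -6*x*y + 12*z + 3
(∇×V)₃ = ∂V₂/∂x − ∂V₁/∂y = 6*x*z
∇×V = (6*z^2 - 7, -6*x*y + 12*z + 3, 6*x*z)
At (-3, -1, -1): (-1, -27, 18).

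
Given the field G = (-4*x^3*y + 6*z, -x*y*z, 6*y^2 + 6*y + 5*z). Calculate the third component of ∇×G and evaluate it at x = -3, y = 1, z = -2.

(∇×G)_3 = ∂G₂/∂x − ∂G₁/∂y
= -y*z − (-4*x^3)
= 4*x^3 - y*z
At (-3, 1, -2): -106.

-106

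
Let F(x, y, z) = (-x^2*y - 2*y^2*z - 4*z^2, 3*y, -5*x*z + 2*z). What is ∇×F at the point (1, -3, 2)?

(∇×F)₁ = ∂F₃/∂y − ∂F₂/∂z = 0
(∇×F)₂ = ∂F₁/∂z − ∂F₃/∂x = -2*y^2 - 3*z
(∇×F)₃ = ∂F₂/∂x − ∂F₁/∂y = x^2 + 4*y*z
∇×F = (0, -2*y^2 - 3*z, x^2 + 4*y*z)
At (1, -3, 2): (0, -24, -23).

(0, -24, -23)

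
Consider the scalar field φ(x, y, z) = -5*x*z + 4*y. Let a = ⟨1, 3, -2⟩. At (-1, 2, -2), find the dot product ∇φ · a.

12

∂φ/∂x = -5*z
∂φ/∂y = 4
∂φ/∂z = -5*x
∇φ at (-1, 2, -2) = (10, 4, 5)
∇φ · a = (10)(1) + (4)(3) + (5)(-2) = 12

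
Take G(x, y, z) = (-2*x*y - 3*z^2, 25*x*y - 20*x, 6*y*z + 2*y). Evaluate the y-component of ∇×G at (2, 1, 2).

-12

(∇×G)_2 = ∂G₁/∂z − ∂G₃/∂x
= -6*z − (0)
= -6*z
At (2, 1, 2): -12.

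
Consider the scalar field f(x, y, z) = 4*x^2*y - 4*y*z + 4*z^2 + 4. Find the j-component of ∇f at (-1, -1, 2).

-4

(∇f)_2 = ∂f/∂y = 4*x^2 - 4*z
At (-1, -1, 2): -4.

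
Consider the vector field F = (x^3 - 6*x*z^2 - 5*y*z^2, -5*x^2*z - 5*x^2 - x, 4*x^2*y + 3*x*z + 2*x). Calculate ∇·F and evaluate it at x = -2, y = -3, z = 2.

-18

∂F₁/∂x = 3*x^2 - 6*z^2
∂F₂/∂y = 0
∂F₃/∂z = 3*x
∇·F = 3*x^2 + 3*x - 6*z^2
At (-2, -3, 2): -18.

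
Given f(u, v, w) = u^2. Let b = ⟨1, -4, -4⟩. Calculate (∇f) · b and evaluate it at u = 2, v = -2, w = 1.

4

∂f/∂u = 2*u
∂f/∂v = 0
∂f/∂w = 0
∇f at (2, -2, 1) = (4, 0, 0)
∇f · b = (4)(1) + (0)(-4) + (0)(-4) = 4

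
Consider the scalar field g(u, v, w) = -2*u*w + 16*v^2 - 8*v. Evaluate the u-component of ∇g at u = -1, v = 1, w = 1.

(∇g)_1 = ∂g/∂u = -2*w
At (-1, 1, 1): -2.

-2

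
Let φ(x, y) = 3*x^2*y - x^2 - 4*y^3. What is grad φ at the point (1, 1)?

(4, -9)

∂φ/∂x = 6*x*y - 2*x
∂φ/∂y = 3*x^2 - 12*y^2
∇φ = (6*x*y - 2*x, 3*x^2 - 12*y^2)
At (1, 1): (4, -9).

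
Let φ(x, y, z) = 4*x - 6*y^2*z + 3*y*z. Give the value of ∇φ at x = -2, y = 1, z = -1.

(4, 9, -3)

∂φ/∂x = 4
∂φ/∂y = -12*y*z + 3*z
∂φ/∂z = -6*y^2 + 3*y
∇φ = (4, -12*y*z + 3*z, -6*y^2 + 3*y)
At (-2, 1, -1): (4, 9, -3).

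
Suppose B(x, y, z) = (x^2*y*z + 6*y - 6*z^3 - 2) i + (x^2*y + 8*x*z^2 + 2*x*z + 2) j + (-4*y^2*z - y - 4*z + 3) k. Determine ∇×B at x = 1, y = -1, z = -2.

(13, -73, 22)

(∇×B)₁ = ∂B₃/∂y − ∂B₂/∂z = -16*x*z - 2*x - 8*y*z - 1
(∇×B)₂ = ∂B₁/∂z − ∂B₃/∂x = x^2*y - 18*z^2
(∇×B)₃ = ∂B₂/∂x − ∂B₁/∂y = -x^2*z + 2*x*y + 8*z^2 + 2*z - 6
∇×B = (-16*x*z - 2*x - 8*y*z - 1, x^2*y - 18*z^2, -x^2*z + 2*x*y + 8*z^2 + 2*z - 6)
At (1, -1, -2): (13, -73, 22).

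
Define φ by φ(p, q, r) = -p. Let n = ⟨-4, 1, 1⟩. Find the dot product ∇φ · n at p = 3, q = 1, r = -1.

4

∂φ/∂p = -1
∂φ/∂q = 0
∂φ/∂r = 0
∇φ at (3, 1, -1) = (-1, 0, 0)
∇φ · n = (-1)(-4) + (0)(1) + (0)(1) = 4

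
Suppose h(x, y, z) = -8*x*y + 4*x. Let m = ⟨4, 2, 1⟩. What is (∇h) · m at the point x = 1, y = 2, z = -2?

-64

∂h/∂x = -8*y + 4
∂h/∂y = -8*x
∂h/∂z = 0
∇h at (1, 2, -2) = (-12, -8, 0)
∇h · m = (-12)(4) + (-8)(2) + (0)(1) = -64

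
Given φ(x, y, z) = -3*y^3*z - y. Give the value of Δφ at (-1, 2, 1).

∂²φ/∂x² = 0
∂²φ/∂y² = -18*y*z
∂²φ/∂z² = 0
∇²φ = -18*y*z
At (-1, 2, 1): -36.

-36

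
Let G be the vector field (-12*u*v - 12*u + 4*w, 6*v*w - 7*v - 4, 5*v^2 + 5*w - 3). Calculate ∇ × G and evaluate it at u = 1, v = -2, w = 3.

(∇×G)₁ = ∂G₃/∂v − ∂G₂/∂w = 4*v
(∇×G)₂ = ∂G₁/∂w − ∂G₃/∂u = 4
(∇×G)₃ = ∂G₂/∂u − ∂G₁/∂v = 12*u
∇×G = (4*v, 4, 12*u)
At (1, -2, 3): (-8, 4, 12).

(-8, 4, 12)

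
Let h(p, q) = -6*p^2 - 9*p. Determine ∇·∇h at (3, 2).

-12

∂²h/∂p² = -12
∂²h/∂q² = 0
∇²h = -12
At (3, 2): -12.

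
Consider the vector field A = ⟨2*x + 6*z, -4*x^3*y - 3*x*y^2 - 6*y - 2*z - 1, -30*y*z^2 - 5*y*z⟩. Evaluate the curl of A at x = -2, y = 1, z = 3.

(-283, 6, -51)

(∇×A)₁ = ∂A₃/∂y − ∂A₂/∂z = -30*z^2 - 5*z + 2
(∇×A)₂ = ∂A₁/∂z − ∂A₃/∂x = 6
(∇×A)₃ = ∂A₂/∂x − ∂A₁/∂y = -12*x^2*y - 3*y^2
∇×A = (-30*z^2 - 5*z + 2, 6, -12*x^2*y - 3*y^2)
At (-2, 1, 3): (-283, 6, -51).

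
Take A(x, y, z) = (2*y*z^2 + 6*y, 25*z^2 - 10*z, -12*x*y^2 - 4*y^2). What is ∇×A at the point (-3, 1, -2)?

(∇×A)₁ = ∂A₃/∂y − ∂A₂/∂z = -24*x*y - 8*y - 50*z + 10
(∇×A)₂ = ∂A₁/∂z − ∂A₃/∂x = 12*y^2 + 4*y*z
(∇×A)₃ = ∂A₂/∂x − ∂A₁/∂y = -2*z^2 - 6
∇×A = (-24*x*y - 8*y - 50*z + 10, 12*y^2 + 4*y*z, -2*z^2 - 6)
At (-3, 1, -2): (174, 4, -14).

(174, 4, -14)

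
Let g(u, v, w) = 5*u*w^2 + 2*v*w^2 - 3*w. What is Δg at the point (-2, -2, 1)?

-28

∂²g/∂u² = 0
∂²g/∂v² = 0
∂²g/∂w² = 2*(5*u + 2*v)
∇²g = 10*u + 4*v
At (-2, -2, 1): -28.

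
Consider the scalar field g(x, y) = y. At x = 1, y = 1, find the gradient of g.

(0, 1)

∂g/∂x = 0
∂g/∂y = 1
∇g = (0, 1)
At (1, 1): (0, 1).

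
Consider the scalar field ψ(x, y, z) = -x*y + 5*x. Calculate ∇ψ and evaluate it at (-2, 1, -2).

(4, 2, 0)

∂ψ/∂x = -y + 5
∂ψ/∂y = -x
∂ψ/∂z = 0
∇ψ = (-y + 5, -x, 0)
At (-2, 1, -2): (4, 2, 0).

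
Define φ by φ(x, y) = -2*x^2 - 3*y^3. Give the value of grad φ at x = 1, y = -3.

∂φ/∂x = -4*x
∂φ/∂y = -9*y^2
∇φ = (-4*x, -9*y^2)
At (1, -3): (-4, -81).

(-4, -81)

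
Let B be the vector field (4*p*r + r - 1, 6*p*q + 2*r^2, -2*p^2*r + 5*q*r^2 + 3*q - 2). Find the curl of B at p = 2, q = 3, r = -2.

(∇×B)₁ = ∂B₃/∂q − ∂B₂/∂r = 5*r^2 - 4*r + 3
(∇×B)₂ = ∂B₁/∂r − ∂B₃/∂p = 4*p*r + 4*p + 1
(∇×B)₃ = ∂B₂/∂p − ∂B₁/∂q = 6*q
∇×B = (5*r^2 - 4*r + 3, 4*p*r + 4*p + 1, 6*q)
At (2, 3, -2): (31, -7, 18).

(31, -7, 18)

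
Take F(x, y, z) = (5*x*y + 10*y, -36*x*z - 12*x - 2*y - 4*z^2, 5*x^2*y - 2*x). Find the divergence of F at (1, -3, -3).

∂F₁/∂x = 5*y
∂F₂/∂y = -2
∂F₃/∂z = 0
∇·F = 5*y - 2
At (1, -3, -3): -17.

-17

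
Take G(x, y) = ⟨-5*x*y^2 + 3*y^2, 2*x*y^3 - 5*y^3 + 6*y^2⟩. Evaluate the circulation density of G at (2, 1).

16

∂G₂/∂x = 2*y^3
∂G₁/∂y = -10*x*y + 6*y
Scalar curl = 10*x*y + 2*y^3 - 6*y
At (2, 1): 16.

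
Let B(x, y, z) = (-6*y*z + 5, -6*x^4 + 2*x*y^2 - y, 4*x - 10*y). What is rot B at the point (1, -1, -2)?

(-10, 2, -34)

(∇×B)₁ = ∂B₃/∂y − ∂B₂/∂z = -10
(∇×B)₂ = ∂B₁/∂z − ∂B₃/∂x = -6*y - 4
(∇×B)₃ = ∂B₂/∂x − ∂B₁/∂y = -24*x^3 + 2*y^2 + 6*z
∇×B = (-10, -6*y - 4, -24*x^3 + 2*y^2 + 6*z)
At (1, -1, -2): (-10, 2, -34).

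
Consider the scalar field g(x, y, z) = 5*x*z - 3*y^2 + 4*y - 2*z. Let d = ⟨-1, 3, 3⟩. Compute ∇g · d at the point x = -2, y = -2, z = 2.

∂g/∂x = 5*z
∂g/∂y = -6*y + 4
∂g/∂z = 5*x - 2
∇g at (-2, -2, 2) = (10, 16, -12)
∇g · d = (10)(-1) + (16)(3) + (-12)(3) = 2

2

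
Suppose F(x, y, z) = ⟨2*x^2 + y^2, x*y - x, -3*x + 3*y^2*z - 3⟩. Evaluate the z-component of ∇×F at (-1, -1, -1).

0

(∇×F)_3 = ∂F₂/∂x − ∂F₁/∂y
= y - 1 − (2*y)
= -y - 1
At (-1, -1, -1): 0.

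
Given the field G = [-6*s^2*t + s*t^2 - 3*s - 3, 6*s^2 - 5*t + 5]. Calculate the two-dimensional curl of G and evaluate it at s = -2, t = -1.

-4

∂G₂/∂s = 12*s
∂G₁/∂t = -6*s^2 + 2*s*t
Scalar curl = 6*s^2 - 2*s*t + 12*s
At (-2, -1): -4.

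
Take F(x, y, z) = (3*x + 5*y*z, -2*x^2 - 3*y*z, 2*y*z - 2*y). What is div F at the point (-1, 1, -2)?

∂F₁/∂x = 3
∂F₂/∂y = -3*z
∂F₃/∂z = 2*y
∇·F = 2*y - 3*z + 3
At (-1, 1, -2): 11.

11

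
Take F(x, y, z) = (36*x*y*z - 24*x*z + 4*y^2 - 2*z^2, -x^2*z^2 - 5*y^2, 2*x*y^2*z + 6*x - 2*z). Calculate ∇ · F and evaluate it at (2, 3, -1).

-80

∂F₁/∂x = 36*y*z - 24*z
∂F₂/∂y = -10*y
∂F₃/∂z = 2*x*y^2 - 2
∇·F = 2*x*y^2 + 36*y*z - 10*y - 24*z - 2
At (2, 3, -1): -80.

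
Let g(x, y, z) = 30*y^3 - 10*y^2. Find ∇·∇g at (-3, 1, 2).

∂²g/∂x² = 0
∂²g/∂y² = 20*(9*y - 1)
∂²g/∂z² = 0
∇²g = 180*y - 20
At (-3, 1, 2): 160.

160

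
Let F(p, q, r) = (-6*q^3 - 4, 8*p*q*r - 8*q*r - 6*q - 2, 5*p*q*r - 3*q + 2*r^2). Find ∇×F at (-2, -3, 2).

(-95, 30, 114)

(∇×F)₁ = ∂F₃/∂q − ∂F₂/∂r = -8*p*q + 5*p*r + 8*q - 3
(∇×F)₂ = ∂F₁/∂r − ∂F₃/∂p = -5*q*r
(∇×F)₃ = ∂F₂/∂p − ∂F₁/∂q = 18*q^2 + 8*q*r
∇×F = (-8*p*q + 5*p*r + 8*q - 3, -5*q*r, 18*q^2 + 8*q*r)
At (-2, -3, 2): (-95, 30, 114).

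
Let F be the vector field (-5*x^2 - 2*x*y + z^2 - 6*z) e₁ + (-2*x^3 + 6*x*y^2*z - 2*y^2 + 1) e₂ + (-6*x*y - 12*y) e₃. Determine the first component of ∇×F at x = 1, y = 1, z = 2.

(∇×F)_1 = ∂F₃/∂y − ∂F₂/∂z
= -6*x - 12 − (6*x*y^2)
= -6*x*y^2 - 6*x - 12
At (1, 1, 2): -24.

-24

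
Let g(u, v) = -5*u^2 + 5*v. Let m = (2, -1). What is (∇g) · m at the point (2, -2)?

-45

∂g/∂u = -10*u
∂g/∂v = 5
∇g at (2, -2) = (-20, 5)
∇g · m = (-20)(2) + (5)(-1) = -45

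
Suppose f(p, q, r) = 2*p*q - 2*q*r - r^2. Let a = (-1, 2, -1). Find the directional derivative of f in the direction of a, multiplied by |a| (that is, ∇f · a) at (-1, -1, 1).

∂f/∂p = 2*q
∂f/∂q = 2*p - 2*r
∂f/∂r = -2*q - 2*r
∇f at (-1, -1, 1) = (-2, -4, 0)
∇f · a = (-2)(-1) + (-4)(2) + (0)(-1) = -6

-6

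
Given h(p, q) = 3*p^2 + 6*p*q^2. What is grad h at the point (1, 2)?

(30, 24)

∂h/∂p = 6*p + 6*q^2
∂h/∂q = 12*p*q
∇h = (6*p + 6*q^2, 12*p*q)
At (1, 2): (30, 24).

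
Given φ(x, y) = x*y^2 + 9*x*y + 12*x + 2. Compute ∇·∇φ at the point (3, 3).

∂²φ/∂x² = 0
∂²φ/∂y² = 2*x
∇²φ = 2*x
At (3, 3): 6.

6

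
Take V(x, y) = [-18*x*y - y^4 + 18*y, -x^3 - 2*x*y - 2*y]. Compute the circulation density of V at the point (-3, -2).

∂V₂/∂x = -3*x^2 - 2*y
∂V₁/∂y = -18*x - 4*y^3 + 18
Scalar curl = -3*x^2 + 18*x + 4*y^3 - 2*y - 18
At (-3, -2): -127.

-127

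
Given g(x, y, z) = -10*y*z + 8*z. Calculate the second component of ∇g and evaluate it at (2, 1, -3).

30

(∇g)_2 = ∂g/∂y = -10*z
At (2, 1, -3): 30.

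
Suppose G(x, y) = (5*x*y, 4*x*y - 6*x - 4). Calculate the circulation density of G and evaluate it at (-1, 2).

7

∂G₂/∂x = 4*y - 6
∂G₁/∂y = 5*x
Scalar curl = -5*x + 4*y - 6
At (-1, 2): 7.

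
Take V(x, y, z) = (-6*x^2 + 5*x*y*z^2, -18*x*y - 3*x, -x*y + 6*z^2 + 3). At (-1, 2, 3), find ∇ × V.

(1, -58, 6)

(∇×V)₁ = ∂V₃/∂y − ∂V₂/∂z = -x
(∇×V)₂ = ∂V₁/∂z − ∂V₃/∂x = 10*x*y*z + y
(∇×V)₃ = ∂V₂/∂x − ∂V₁/∂y = -5*x*z^2 - 18*y - 3
∇×V = (-x, 10*x*y*z + y, -5*x*z^2 - 18*y - 3)
At (-1, 2, 3): (1, -58, 6).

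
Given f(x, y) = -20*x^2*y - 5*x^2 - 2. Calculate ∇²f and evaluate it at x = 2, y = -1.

30

∂²f/∂x² = -10*(4*y + 1)
∂²f/∂y² = 0
∇²f = -40*y - 10
At (2, -1): 30.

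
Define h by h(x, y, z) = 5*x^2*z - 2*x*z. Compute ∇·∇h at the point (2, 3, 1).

∂²h/∂x² = 10*z
∂²h/∂y² = 0
∂²h/∂z² = 0
∇²h = 10*z
At (2, 3, 1): 10.

10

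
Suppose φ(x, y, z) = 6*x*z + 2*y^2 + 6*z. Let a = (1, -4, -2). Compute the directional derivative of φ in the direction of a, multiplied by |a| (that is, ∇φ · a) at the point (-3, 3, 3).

-6

∂φ/∂x = 6*z
∂φ/∂y = 4*y
∂φ/∂z = 6*x + 6
∇φ at (-3, 3, 3) = (18, 12, -12)
∇φ · a = (18)(1) + (12)(-4) + (-12)(-2) = -6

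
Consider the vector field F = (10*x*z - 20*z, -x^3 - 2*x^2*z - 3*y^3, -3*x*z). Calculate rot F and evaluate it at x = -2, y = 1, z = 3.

(∇×F)₁ = ∂F₃/∂y − ∂F₂/∂z = 2*x^2
(∇×F)₂ = ∂F₁/∂z − ∂F₃/∂x = 10*x + 3*z - 20
(∇×F)₃ = ∂F₂/∂x − ∂F₁/∂y = -3*x^2 - 4*x*z
∇×F = (2*x^2, 10*x + 3*z - 20, -3*x^2 - 4*x*z)
At (-2, 1, 3): (8, -31, 12).

(8, -31, 12)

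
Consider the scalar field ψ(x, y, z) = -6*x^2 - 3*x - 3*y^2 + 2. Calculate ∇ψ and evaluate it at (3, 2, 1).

(-39, -12, 0)

∂ψ/∂x = -12*x - 3
∂ψ/∂y = -6*y
∂ψ/∂z = 0
∇ψ = (-12*x - 3, -6*y, 0)
At (3, 2, 1): (-39, -12, 0).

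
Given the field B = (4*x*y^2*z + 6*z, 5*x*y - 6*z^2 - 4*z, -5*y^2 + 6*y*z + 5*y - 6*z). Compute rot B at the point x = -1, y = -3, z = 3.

(93, -30, -87)

(∇×B)₁ = ∂B₃/∂y − ∂B₂/∂z = -10*y + 18*z + 9
(∇×B)₂ = ∂B₁/∂z − ∂B₃/∂x = 4*x*y^2 + 6
(∇×B)₃ = ∂B₂/∂x − ∂B₁/∂y = -8*x*y*z + 5*y
∇×B = (-10*y + 18*z + 9, 4*x*y^2 + 6, -8*x*y*z + 5*y)
At (-1, -3, 3): (93, -30, -87).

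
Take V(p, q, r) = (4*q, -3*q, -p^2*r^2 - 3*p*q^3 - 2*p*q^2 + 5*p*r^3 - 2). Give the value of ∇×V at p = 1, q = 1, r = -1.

(-13, 12, -4)

(∇×V)₁ = ∂V₃/∂q − ∂V₂/∂r = -9*p*q^2 - 4*p*q
(∇×V)₂ = ∂V₁/∂r − ∂V₃/∂p = 2*p*r^2 + 3*q^3 + 2*q^2 - 5*r^3
(∇×V)₃ = ∂V₂/∂p − ∂V₁/∂q = -4
∇×V = (-9*p*q^2 - 4*p*q, 2*p*r^2 + 3*q^3 + 2*q^2 - 5*r^3, -4)
At (1, 1, -1): (-13, 12, -4).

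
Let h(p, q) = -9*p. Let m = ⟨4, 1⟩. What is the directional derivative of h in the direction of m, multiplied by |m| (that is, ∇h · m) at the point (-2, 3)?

∂h/∂p = -9
∂h/∂q = 0
∇h at (-2, 3) = (-9, 0)
∇h · m = (-9)(4) + (0)(1) = -36

-36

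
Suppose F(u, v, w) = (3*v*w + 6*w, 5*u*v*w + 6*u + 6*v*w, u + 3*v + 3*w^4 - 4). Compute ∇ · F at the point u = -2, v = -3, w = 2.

88

∂F₁/∂u = 0
∂F₂/∂v = 5*u*w + 6*w
∂F₃/∂w = 12*w^3
∇·F = 5*u*w + 12*w^3 + 6*w
At (-2, -3, 2): 88.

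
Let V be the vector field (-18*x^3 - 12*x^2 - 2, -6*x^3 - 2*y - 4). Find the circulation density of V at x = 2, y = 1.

-72

∂V₂/∂x = -18*x^2
∂V₁/∂y = 0
Scalar curl = -18*x^2
At (2, 1): -72.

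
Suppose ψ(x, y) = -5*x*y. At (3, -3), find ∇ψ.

(15, -15)

∂ψ/∂x = -5*y
∂ψ/∂y = -5*x
∇ψ = (-5*y, -5*x)
At (3, -3): (15, -15).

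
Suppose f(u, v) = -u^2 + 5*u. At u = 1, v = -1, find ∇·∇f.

-2

∂²f/∂u² = -2
∂²f/∂v² = 0
∇²f = -2
At (1, -1): -2.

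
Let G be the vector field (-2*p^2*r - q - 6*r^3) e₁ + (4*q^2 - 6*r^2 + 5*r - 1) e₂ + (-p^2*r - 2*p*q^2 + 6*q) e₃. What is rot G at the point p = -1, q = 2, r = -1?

(∇×G)₁ = ∂G₃/∂q − ∂G₂/∂r = -4*p*q + 12*r + 1
(∇×G)₂ = ∂G₁/∂r − ∂G₃/∂p = -2*p^2 + 2*p*r + 2*q^2 - 18*r^2
(∇×G)₃ = ∂G₂/∂p − ∂G₁/∂q = 1
∇×G = (-4*p*q + 12*r + 1, -2*p^2 + 2*p*r + 2*q^2 - 18*r^2, 1)
At (-1, 2, -1): (-3, -10, 1).

(-3, -10, 1)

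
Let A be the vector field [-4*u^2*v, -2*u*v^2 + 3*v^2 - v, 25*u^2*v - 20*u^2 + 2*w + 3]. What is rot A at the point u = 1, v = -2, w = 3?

(∇×A)₁ = ∂A₃/∂v − ∂A₂/∂w = 25*u^2
(∇×A)₂ = ∂A₁/∂w − ∂A₃/∂u = -50*u*v + 40*u
(∇×A)₃ = ∂A₂/∂u − ∂A₁/∂v = 4*u^2 - 2*v^2
∇×A = (25*u^2, -50*u*v + 40*u, 4*u^2 - 2*v^2)
At (1, -2, 3): (25, 140, -4).

(25, 140, -4)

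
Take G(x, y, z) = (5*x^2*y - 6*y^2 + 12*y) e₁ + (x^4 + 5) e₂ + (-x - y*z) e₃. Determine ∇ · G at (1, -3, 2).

-27

∂G₁/∂x = 10*x*y
∂G₂/∂y = 0
∂G₃/∂z = -y
∇·G = 10*x*y - y
At (1, -3, 2): -27.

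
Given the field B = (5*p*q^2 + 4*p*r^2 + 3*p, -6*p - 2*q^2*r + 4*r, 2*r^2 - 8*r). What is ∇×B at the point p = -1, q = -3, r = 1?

(∇×B)₁ = ∂B₃/∂q − ∂B₂/∂r = 2*q^2 - 4
(∇×B)₂ = ∂B₁/∂r − ∂B₃/∂p = 8*p*r
(∇×B)₃ = ∂B₂/∂p − ∂B₁/∂q = -10*p*q - 6
∇×B = (2*q^2 - 4, 8*p*r, -10*p*q - 6)
At (-1, -3, 1): (14, -8, -36).

(14, -8, -36)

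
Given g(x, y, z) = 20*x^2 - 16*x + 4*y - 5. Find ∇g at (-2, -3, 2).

∂g/∂x = 40*x - 16
∂g/∂y = 4
∂g/∂z = 0
∇g = (40*x - 16, 4, 0)
At (-2, -3, 2): (-96, 4, 0).

(-96, 4, 0)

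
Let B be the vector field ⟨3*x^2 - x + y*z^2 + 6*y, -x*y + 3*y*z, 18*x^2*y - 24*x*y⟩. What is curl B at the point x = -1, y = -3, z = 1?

(51, -186, -4)

(∇×B)₁ = ∂B₃/∂y − ∂B₂/∂z = 18*x^2 - 24*x - 3*y
(∇×B)₂ = ∂B₁/∂z − ∂B₃/∂x = -36*x*y + 2*y*z + 24*y
(∇×B)₃ = ∂B₂/∂x − ∂B₁/∂y = -y - z^2 - 6
∇×B = (18*x^2 - 24*x - 3*y, -36*x*y + 2*y*z + 24*y, -y - z^2 - 6)
At (-1, -3, 1): (51, -186, -4).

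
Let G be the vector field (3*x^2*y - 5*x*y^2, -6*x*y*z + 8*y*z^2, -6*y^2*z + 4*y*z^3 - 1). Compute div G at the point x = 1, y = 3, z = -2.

∂G₁/∂x = 6*x*y - 5*y^2
∂G₂/∂y = -6*x*z + 8*z^2
∂G₃/∂z = -6*y^2 + 12*y*z^2
∇·G = 6*x*y - 6*x*z - 11*y^2 + 12*y*z^2 + 8*z^2
At (1, 3, -2): 107.

107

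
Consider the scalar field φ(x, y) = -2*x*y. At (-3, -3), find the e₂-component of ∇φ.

(∇φ)_2 = ∂φ/∂y = -2*x
At (-3, -3): 6.

6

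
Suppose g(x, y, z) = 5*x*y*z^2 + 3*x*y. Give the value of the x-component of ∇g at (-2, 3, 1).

(∇g)_1 = ∂g/∂x = 5*y*z^2 + 3*y
At (-2, 3, 1): 24.

24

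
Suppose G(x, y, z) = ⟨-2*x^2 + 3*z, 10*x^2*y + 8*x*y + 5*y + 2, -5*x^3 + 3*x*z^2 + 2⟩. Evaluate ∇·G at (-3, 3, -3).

137

∂G₁/∂x = -4*x
∂G₂/∂y = 10*x^2 + 8*x + 5
∂G₃/∂z = 6*x*z
∇·G = 10*x^2 + 6*x*z + 4*x + 5
At (-3, 3, -3): 137.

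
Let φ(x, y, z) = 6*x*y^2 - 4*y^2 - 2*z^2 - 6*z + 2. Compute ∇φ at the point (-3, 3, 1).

(54, -132, -10)

∂φ/∂x = 6*y^2
∂φ/∂y = 12*x*y - 8*y
∂φ/∂z = -4*z - 6
∇φ = (6*y^2, 12*x*y - 8*y, -4*z - 6)
At (-3, 3, 1): (54, -132, -10).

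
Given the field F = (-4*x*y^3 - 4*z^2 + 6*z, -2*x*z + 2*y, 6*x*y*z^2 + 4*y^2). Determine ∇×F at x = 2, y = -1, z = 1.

(∇×F)₁ = ∂F₃/∂y − ∂F₂/∂z = 6*x*z^2 + 2*x + 8*y
(∇×F)₂ = ∂F₁/∂z − ∂F₃/∂x = -6*y*z^2 - 8*z + 6
(∇×F)₃ = ∂F₂/∂x − ∂F₁/∂y = 12*x*y^2 - 2*z
∇×F = (6*x*z^2 + 2*x + 8*y, -6*y*z^2 - 8*z + 6, 12*x*y^2 - 2*z)
At (2, -1, 1): (8, 4, 22).

(8, 4, 22)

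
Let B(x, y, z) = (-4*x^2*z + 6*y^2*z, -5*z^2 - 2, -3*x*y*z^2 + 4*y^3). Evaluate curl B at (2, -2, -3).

(∇×B)₁ = ∂B₃/∂y − ∂B₂/∂z = -3*x*z^2 + 12*y^2 + 10*z
(∇×B)₂ = ∂B₁/∂z − ∂B₃/∂x = -4*x^2 + 6*y^2 + 3*y*z^2
(∇×B)₃ = ∂B₂/∂x − ∂B₁/∂y = -12*y*z
∇×B = (-3*x*z^2 + 12*y^2 + 10*z, -4*x^2 + 6*y^2 + 3*y*z^2, -12*y*z)
At (2, -2, -3): (-36, -46, -72).

(-36, -46, -72)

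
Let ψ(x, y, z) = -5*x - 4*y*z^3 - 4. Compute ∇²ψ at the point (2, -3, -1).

∂²ψ/∂x² = 0
∂²ψ/∂y² = 0
∂²ψ/∂z² = -24*y*z
∇²ψ = -24*y*z
At (2, -3, -1): -72.

-72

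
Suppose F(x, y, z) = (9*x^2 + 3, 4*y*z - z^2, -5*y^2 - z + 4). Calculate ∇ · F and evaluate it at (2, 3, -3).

23

∂F₁/∂x = 18*x
∂F₂/∂y = 4*z
∂F₃/∂z = -1
∇·F = 18*x + 4*z - 1
At (2, 3, -3): 23.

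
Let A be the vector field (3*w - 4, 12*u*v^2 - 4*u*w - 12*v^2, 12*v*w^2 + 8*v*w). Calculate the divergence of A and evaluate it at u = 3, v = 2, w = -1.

64

∂A₁/∂u = 0
∂A₂/∂v = 24*u*v - 24*v
∂A₃/∂w = 24*v*w + 8*v
∇·A = 24*u*v + 24*v*w - 16*v
At (3, 2, -1): 64.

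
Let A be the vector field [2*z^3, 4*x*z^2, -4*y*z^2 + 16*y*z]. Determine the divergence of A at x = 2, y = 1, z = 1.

8

∂A₁/∂x = 0
∂A₂/∂y = 0
∂A₃/∂z = -8*y*z + 16*y
∇·A = -8*y*z + 16*y
At (2, 1, 1): 8.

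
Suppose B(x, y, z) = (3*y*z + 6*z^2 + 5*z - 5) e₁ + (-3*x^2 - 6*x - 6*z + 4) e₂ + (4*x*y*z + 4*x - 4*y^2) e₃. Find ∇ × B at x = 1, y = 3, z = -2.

(∇×B)₁ = ∂B₃/∂y − ∂B₂/∂z = 4*x*z - 8*y + 6
(∇×B)₂ = ∂B₁/∂z − ∂B₃/∂x = -4*y*z + 3*y + 12*z + 1
(∇×B)₃ = ∂B₂/∂x − ∂B₁/∂y = -6*x - 3*z - 6
∇×B = (4*x*z - 8*y + 6, -4*y*z + 3*y + 12*z + 1, -6*x - 3*z - 6)
At (1, 3, -2): (-26, 10, -6).

(-26, 10, -6)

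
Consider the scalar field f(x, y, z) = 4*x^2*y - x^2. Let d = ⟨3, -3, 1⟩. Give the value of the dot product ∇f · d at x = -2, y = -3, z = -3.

108

∂f/∂x = 8*x*y - 2*x
∂f/∂y = 4*x^2
∂f/∂z = 0
∇f at (-2, -3, -3) = (52, 16, 0)
∇f · d = (52)(3) + (16)(-3) + (0)(1) = 108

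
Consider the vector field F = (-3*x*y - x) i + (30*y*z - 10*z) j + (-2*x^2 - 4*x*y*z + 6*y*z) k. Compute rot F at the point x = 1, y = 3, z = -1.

(∇×F)₁ = ∂F₃/∂y − ∂F₂/∂z = -4*x*z - 30*y + 6*z + 10
(∇×F)₂ = ∂F₁/∂z − ∂F₃/∂x = 4*x + 4*y*z
(∇×F)₃ = ∂F₂/∂x − ∂F₁/∂y = 3*x
∇×F = (-4*x*z - 30*y + 6*z + 10, 4*x + 4*y*z, 3*x)
At (1, 3, -1): (-82, -8, 3).

(-82, -8, 3)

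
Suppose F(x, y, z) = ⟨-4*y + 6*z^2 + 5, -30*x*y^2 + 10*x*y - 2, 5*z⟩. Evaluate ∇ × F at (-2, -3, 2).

(∇×F)₁ = ∂F₃/∂y − ∂F₂/∂z = 0
(∇×F)₂ = ∂F₁/∂z − ∂F₃/∂x = 12*z
(∇×F)₃ = ∂F₂/∂x − ∂F₁/∂y = -30*y^2 + 10*y + 4
∇×F = (0, 12*z, -30*y^2 + 10*y + 4)
At (-2, -3, 2): (0, 24, -296).

(0, 24, -296)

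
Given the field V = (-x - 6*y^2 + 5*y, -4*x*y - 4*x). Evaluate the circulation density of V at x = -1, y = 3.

∂V₂/∂x = -4*y - 4
∂V₁/∂y = -12*y + 5
Scalar curl = 8*y - 9
At (-1, 3): 15.

15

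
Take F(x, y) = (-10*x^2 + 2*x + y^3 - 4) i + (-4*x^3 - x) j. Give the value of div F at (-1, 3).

∂F₁/∂x = -20*x + 2
∂F₂/∂y = 0
∇·F = -20*x + 2
At (-1, 3): 22.

22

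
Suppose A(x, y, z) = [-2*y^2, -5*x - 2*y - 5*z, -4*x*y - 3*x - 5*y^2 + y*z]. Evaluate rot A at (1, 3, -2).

(-31, 15, 7)

(∇×A)₁ = ∂A₃/∂y − ∂A₂/∂z = -4*x - 10*y + z + 5
(∇×A)₂ = ∂A₁/∂z − ∂A₃/∂x = 4*y + 3
(∇×A)₃ = ∂A₂/∂x − ∂A₁/∂y = 4*y - 5
∇×A = (-4*x - 10*y + z + 5, 4*y + 3, 4*y - 5)
At (1, 3, -2): (-31, 15, 7).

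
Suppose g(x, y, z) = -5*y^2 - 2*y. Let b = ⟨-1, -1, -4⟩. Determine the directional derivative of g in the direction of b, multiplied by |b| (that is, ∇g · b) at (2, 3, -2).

32

∂g/∂x = 0
∂g/∂y = -10*y - 2
∂g/∂z = 0
∇g at (2, 3, -2) = (0, -32, 0)
∇g · b = (0)(-1) + (-32)(-1) + (0)(-4) = 32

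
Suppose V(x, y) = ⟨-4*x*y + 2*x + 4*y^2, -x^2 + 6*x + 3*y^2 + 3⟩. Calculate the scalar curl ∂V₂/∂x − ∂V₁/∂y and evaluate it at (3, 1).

∂V₂/∂x = -2*x + 6
∂V₁/∂y = -4*x + 8*y
Scalar curl = 2*x - 8*y + 6
At (3, 1): 4.

4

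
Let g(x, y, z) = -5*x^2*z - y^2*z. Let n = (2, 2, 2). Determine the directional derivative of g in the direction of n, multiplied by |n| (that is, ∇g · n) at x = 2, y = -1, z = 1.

∂g/∂x = -10*x*z
∂g/∂y = -2*y*z
∂g/∂z = -5*x^2 - y^2
∇g at (2, -1, 1) = (-20, 2, -21)
∇g · n = (-20)(2) + (2)(2) + (-21)(2) = -78

-78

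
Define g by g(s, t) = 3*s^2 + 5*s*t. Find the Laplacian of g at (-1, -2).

6

∂²g/∂s² = 6
∂²g/∂t² = 0
∇²g = 6
At (-1, -2): 6.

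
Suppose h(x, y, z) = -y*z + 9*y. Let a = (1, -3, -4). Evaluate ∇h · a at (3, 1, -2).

∂h/∂x = 0
∂h/∂y = -z + 9
∂h/∂z = -y
∇h at (3, 1, -2) = (0, 11, -1)
∇h · a = (0)(1) + (11)(-3) + (-1)(-4) = -29

-29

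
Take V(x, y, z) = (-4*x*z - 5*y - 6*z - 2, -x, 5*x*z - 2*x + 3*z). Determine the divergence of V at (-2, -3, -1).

∂V₁/∂x = -4*z
∂V₂/∂y = 0
∂V₃/∂z = 5*x + 3
∇·V = 5*x - 4*z + 3
At (-2, -3, -1): -3.

-3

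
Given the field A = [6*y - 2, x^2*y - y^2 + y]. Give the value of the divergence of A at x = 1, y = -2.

6

∂A₁/∂x = 0
∂A₂/∂y = x^2 - 2*y + 1
∇·A = x^2 - 2*y + 1
At (1, -2): 6.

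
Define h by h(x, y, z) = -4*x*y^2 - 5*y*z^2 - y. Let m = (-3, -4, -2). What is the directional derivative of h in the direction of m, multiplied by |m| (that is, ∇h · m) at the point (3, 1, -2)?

152

∂h/∂x = -4*y^2
∂h/∂y = -8*x*y - 5*z^2 - 1
∂h/∂z = -10*y*z
∇h at (3, 1, -2) = (-4, -45, 20)
∇h · m = (-4)(-3) + (-45)(-4) + (20)(-2) = 152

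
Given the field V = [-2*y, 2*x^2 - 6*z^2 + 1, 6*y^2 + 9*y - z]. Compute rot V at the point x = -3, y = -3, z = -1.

(∇×V)₁ = ∂V₃/∂y − ∂V₂/∂z = 12*y + 12*z + 9
(∇×V)₂ = ∂V₁/∂z − ∂V₃/∂x = 0
(∇×V)₃ = ∂V₂/∂x − ∂V₁/∂y = 4*x + 2
∇×V = (12*y + 12*z + 9, 0, 4*x + 2)
At (-3, -3, -1): (-39, 0, -10).

(-39, 0, -10)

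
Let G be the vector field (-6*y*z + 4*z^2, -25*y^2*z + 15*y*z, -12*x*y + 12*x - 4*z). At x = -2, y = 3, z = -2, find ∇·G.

∂G₁/∂x = 0
∂G₂/∂y = -50*y*z + 15*z
∂G₃/∂z = -4
∇·G = -50*y*z + 15*z - 4
At (-2, 3, -2): 266.

266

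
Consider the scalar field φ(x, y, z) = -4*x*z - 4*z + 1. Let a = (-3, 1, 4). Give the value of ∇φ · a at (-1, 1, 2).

∂φ/∂x = -4*z
∂φ/∂y = 0
∂φ/∂z = -4*x - 4
∇φ at (-1, 1, 2) = (-8, 0, 0)
∇φ · a = (-8)(-3) + (0)(1) + (0)(4) = 24

24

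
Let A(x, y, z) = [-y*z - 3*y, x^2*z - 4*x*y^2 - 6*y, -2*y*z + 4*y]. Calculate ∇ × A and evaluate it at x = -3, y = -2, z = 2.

(-9, 2, -23)

(∇×A)₁ = ∂A₃/∂y − ∂A₂/∂z = -x^2 - 2*z + 4
(∇×A)₂ = ∂A₁/∂z − ∂A₃/∂x = -y
(∇×A)₃ = ∂A₂/∂x − ∂A₁/∂y = 2*x*z - 4*y^2 + z + 3
∇×A = (-x^2 - 2*z + 4, -y, 2*x*z - 4*y^2 + z + 3)
At (-3, -2, 2): (-9, 2, -23).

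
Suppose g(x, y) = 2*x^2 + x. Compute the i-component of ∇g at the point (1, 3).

(∇g)_1 = ∂g/∂x = 4*x + 1
At (1, 3): 5.

5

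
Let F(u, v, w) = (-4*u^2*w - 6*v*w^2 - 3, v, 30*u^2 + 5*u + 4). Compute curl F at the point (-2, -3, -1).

(∇×F)₁ = ∂F₃/∂v − ∂F₂/∂w = 0
(∇×F)₂ = ∂F₁/∂w − ∂F₃/∂u = -4*u^2 - 60*u - 12*v*w - 5
(∇×F)₃ = ∂F₂/∂u − ∂F₁/∂v = 6*w^2
∇×F = (0, -4*u^2 - 60*u - 12*v*w - 5, 6*w^2)
At (-2, -3, -1): (0, 63, 6).

(0, 63, 6)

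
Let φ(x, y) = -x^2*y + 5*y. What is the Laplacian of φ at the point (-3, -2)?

4

∂²φ/∂x² = -2*y
∂²φ/∂y² = 0
∇²φ = -2*y
At (-3, -2): 4.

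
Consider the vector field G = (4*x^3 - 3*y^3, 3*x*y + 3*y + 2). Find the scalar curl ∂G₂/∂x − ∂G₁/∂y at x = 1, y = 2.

∂G₂/∂x = 3*y
∂G₁/∂y = -9*y^2
Scalar curl = 9*y^2 + 3*y
At (1, 2): 42.

42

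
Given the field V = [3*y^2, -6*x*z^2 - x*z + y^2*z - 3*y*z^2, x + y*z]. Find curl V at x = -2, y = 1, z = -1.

(14, -1, -11)

(∇×V)₁ = ∂V₃/∂y − ∂V₂/∂z = 12*x*z + x - y^2 + 6*y*z + z
(∇×V)₂ = ∂V₁/∂z − ∂V₃/∂x = -1
(∇×V)₃ = ∂V₂/∂x − ∂V₁/∂y = -6*y - 6*z^2 - z
∇×V = (12*x*z + x - y^2 + 6*y*z + z, -1, -6*y - 6*z^2 - z)
At (-2, 1, -1): (14, -1, -11).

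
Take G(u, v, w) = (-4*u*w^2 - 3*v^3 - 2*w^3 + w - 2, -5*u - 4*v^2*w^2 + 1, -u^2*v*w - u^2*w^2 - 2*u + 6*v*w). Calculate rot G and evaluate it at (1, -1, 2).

(26, -33, 4)

(∇×G)₁ = ∂G₃/∂v − ∂G₂/∂w = -u^2*w + 8*v^2*w + 6*w
(∇×G)₂ = ∂G₁/∂w − ∂G₃/∂u = 2*u*v*w + 2*u*w^2 - 8*u*w - 6*w^2 + 3
(∇×G)₃ = ∂G₂/∂u − ∂G₁/∂v = 9*v^2 - 5
∇×G = (-u^2*w + 8*v^2*w + 6*w, 2*u*v*w + 2*u*w^2 - 8*u*w - 6*w^2 + 3, 9*v^2 - 5)
At (1, -1, 2): (26, -33, 4).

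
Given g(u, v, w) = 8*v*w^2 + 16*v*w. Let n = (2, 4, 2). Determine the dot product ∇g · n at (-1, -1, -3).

∂g/∂u = 0
∂g/∂v = 8*w^2 + 16*w
∂g/∂w = 16*v*w + 16*v
∇g at (-1, -1, -3) = (0, 24, 32)
∇g · n = (0)(2) + (24)(4) + (32)(2) = 160

160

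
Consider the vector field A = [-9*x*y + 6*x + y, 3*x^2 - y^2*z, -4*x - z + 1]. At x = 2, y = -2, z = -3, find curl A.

(4, 4, 29)

(∇×A)₁ = ∂A₃/∂y − ∂A₂/∂z = y^2
(∇×A)₂ = ∂A₁/∂z − ∂A₃/∂x = 4
(∇×A)₃ = ∂A₂/∂x − ∂A₁/∂y = 15*x - 1
∇×A = (y^2, 4, 15*x - 1)
At (2, -2, -3): (4, 4, 29).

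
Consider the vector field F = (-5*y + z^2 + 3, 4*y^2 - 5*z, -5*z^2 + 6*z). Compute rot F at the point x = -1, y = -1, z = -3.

(∇×F)₁ = ∂F₃/∂y − ∂F₂/∂z = 5
(∇×F)₂ = ∂F₁/∂z − ∂F₃/∂x = 2*z
(∇×F)₃ = ∂F₂/∂x − ∂F₁/∂y = 5
∇×F = (5, 2*z, 5)
At (-1, -1, -3): (5, -6, 5).

(5, -6, 5)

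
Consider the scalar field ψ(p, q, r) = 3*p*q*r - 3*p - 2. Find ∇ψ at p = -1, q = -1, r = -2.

(3, 6, 3)

∂ψ/∂p = 3*q*r - 3
∂ψ/∂q = 3*p*r
∂ψ/∂r = 3*p*q
∇ψ = (3*q*r - 3, 3*p*r, 3*p*q)
At (-1, -1, -2): (3, 6, 3).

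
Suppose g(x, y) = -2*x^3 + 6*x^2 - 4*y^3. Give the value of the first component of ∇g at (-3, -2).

(∇g)_1 = ∂g/∂x = -6*x^2 + 12*x
At (-3, -2): -90.

-90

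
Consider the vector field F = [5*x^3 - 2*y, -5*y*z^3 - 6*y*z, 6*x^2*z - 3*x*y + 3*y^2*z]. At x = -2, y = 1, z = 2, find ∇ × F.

(∇×F)₁ = ∂F₃/∂y − ∂F₂/∂z = -3*x + 15*y*z^2 + 6*y*z + 6*y
(∇×F)₂ = ∂F₁/∂z − ∂F₃/∂x = -12*x*z + 3*y
(∇×F)₃ = ∂F₂/∂x − ∂F₁/∂y = 2
∇×F = (-3*x + 15*y*z^2 + 6*y*z + 6*y, -12*x*z + 3*y, 2)
At (-2, 1, 2): (84, 51, 2).

(84, 51, 2)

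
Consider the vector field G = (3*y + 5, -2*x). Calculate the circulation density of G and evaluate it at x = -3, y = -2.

∂G₂/∂x = -2
∂G₁/∂y = 3
Scalar curl = -5
At (-3, -2): -5.

-5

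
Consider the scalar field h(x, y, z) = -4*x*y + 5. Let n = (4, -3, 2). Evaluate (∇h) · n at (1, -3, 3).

60

∂h/∂x = -4*y
∂h/∂y = -4*x
∂h/∂z = 0
∇h at (1, -3, 3) = (12, -4, 0)
∇h · n = (12)(4) + (-4)(-3) + (0)(2) = 60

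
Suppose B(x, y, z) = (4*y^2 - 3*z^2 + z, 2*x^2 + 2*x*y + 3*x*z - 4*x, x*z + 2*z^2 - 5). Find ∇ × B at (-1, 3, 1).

(∇×B)₁ = ∂B₃/∂y − ∂B₂/∂z = -3*x
(∇×B)₂ = ∂B₁/∂z − ∂B₃/∂x = -7*z + 1
(∇×B)₃ = ∂B₂/∂x − ∂B₁/∂y = 4*x - 6*y + 3*z - 4
∇×B = (-3*x, -7*z + 1, 4*x - 6*y + 3*z - 4)
At (-1, 3, 1): (3, -6, -23).

(3, -6, -23)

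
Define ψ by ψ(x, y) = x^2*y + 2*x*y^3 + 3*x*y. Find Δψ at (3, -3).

∂²ψ/∂x² = 2*y
∂²ψ/∂y² = 12*x*y
∇²ψ = 12*x*y + 2*y
At (3, -3): -114.

-114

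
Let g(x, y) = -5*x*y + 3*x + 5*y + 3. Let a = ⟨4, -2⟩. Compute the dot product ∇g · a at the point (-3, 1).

-48

∂g/∂x = -5*y + 3
∂g/∂y = -5*x + 5
∇g at (-3, 1) = (-2, 20)
∇g · a = (-2)(4) + (20)(-2) = -48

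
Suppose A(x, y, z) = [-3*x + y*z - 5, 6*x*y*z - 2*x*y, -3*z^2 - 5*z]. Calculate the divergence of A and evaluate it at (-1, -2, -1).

∂A₁/∂x = -3
∂A₂/∂y = 6*x*z - 2*x
∂A₃/∂z = -6*z - 5
∇·A = 6*x*z - 2*x - 6*z - 8
At (-1, -2, -1): 6.

6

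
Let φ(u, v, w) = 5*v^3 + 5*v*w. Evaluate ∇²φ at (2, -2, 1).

-60

∂²φ/∂u² = 0
∂²φ/∂v² = 30*v
∂²φ/∂w² = 0
∇²φ = 30*v
At (2, -2, 1): -60.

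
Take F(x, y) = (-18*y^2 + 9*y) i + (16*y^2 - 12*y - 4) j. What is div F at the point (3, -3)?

∂F₁/∂x = 0
∂F₂/∂y = 32*y - 12
∇·F = 32*y - 12
At (3, -3): -108.

-108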